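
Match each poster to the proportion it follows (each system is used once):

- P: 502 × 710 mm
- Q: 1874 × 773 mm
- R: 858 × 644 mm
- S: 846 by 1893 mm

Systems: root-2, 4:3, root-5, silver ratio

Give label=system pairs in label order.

Ratios: P ≈ 1.414; Q ≈ 2.424; R ≈ 1.332; S ≈ 2.238.
Targets: root-2 ≈ 1.414; 4:3 ≈ 1.333; root-5 ≈ 2.236; silver ratio ≈ 2.414.

P=root-2, Q=silver ratio, R=4:3, S=root-5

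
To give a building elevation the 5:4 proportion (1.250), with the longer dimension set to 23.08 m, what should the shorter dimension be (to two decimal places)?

5:4 = 1.25000.
Shorter side = 23.08 ÷ 1.25000 ≈ 18.4640 → 18.46 m.

18.46 m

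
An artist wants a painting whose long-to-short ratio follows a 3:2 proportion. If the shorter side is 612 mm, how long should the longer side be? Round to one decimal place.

918.0 mm

3:2 = 1.50000.
Longer side = 612 × 1.50000 ≈ 918.000 → 918.0 mm.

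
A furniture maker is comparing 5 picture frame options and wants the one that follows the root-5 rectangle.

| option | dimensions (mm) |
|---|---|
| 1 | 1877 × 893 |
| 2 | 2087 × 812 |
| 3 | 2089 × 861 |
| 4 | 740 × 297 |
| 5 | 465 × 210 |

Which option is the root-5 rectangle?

5

Ratios (long/short): 1 ≈ 2.102; 2 ≈ 2.570; 3 ≈ 2.426; 4 ≈ 2.492; 5 ≈ 2.214.
root-5 ≈ 2.236; option 5 is nearest (Δ 0.022).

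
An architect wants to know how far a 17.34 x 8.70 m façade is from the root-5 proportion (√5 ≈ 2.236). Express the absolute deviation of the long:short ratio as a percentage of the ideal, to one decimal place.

Ratio = 17.34 / 8.70 ≈ 1.9931.
Ideal root-5 ≈ 2.2361. |1.9931 − 2.2361| / 2.2361 ≈ 10.87% → 10.9%.

10.9%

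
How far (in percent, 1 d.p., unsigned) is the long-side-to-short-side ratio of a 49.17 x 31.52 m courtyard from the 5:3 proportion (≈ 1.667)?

Ratio = 49.17 / 31.52 ≈ 1.5600.
Ideal 5:3 ≈ 1.6667. |1.5600 − 1.6667| / 1.6667 ≈ 6.40% → 6.4%.

6.4%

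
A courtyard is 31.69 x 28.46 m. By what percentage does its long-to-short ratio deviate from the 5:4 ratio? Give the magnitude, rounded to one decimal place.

Ratio = 31.69 / 28.46 ≈ 1.1135.
Ideal 5:4 = 1.2500. |1.1135 − 1.2500| / 1.2500 ≈ 10.92% → 10.9%.

10.9%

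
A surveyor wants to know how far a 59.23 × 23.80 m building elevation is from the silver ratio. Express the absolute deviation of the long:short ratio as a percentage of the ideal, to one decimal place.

3.1%

Ratio = 59.23 / 23.80 ≈ 2.4887.
Ideal silver ratio ≈ 2.4142. |2.4887 − 2.4142| / 2.4142 ≈ 3.09% → 3.1%.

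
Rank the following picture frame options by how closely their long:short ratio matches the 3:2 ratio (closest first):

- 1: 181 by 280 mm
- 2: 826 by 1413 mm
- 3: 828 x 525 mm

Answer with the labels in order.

1, 3, 2

1: 280/181 ≈ 1.547 → |1.547 − 1.500| = 0.047
2: 1413/826 ≈ 1.711 → |1.711 − 1.500| = 0.211
3: 828/525 ≈ 1.577 → |1.577 − 1.500| = 0.077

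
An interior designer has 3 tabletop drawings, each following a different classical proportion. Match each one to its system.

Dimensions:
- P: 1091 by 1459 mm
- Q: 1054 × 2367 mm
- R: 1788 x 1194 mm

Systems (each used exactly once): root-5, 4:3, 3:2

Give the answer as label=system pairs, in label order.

P=4:3, Q=root-5, R=3:2

Ratios: P ≈ 1.337; Q ≈ 2.246; R ≈ 1.497.
Targets: root-5 ≈ 2.236; 4:3 ≈ 1.333; 3:2 ≈ 1.500.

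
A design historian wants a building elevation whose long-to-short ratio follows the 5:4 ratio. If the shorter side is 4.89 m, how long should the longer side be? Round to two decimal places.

5:4 = 1.25000.
Longer side = 4.89 × 1.25000 ≈ 6.1125 → 6.11 m.

6.11 m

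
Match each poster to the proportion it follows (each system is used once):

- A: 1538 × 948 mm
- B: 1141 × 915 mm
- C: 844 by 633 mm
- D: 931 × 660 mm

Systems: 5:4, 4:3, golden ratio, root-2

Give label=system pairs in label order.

Ratios: A ≈ 1.622; B ≈ 1.247; C ≈ 1.333; D ≈ 1.411.
Targets: 5:4 ≈ 1.250; 4:3 ≈ 1.333; golden ratio ≈ 1.618; root-2 ≈ 1.414.

A=golden ratio, B=5:4, C=4:3, D=root-2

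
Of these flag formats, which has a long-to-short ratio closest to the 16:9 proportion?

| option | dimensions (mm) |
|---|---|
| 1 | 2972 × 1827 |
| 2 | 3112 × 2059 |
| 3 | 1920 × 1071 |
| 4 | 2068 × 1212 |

Ratios (long/short): 1 ≈ 1.627; 2 ≈ 1.511; 3 ≈ 1.793; 4 ≈ 1.706.
16:9 ≈ 1.778; option 3 is nearest (Δ 0.015).

3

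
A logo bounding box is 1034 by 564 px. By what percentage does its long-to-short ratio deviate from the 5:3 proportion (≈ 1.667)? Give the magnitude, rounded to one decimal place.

Ratio = 1034 / 564 ≈ 1.8333.
Ideal 5:3 ≈ 1.6667. |1.8333 − 1.6667| / 1.6667 ≈ 10.00% → 10.0%.

10.0%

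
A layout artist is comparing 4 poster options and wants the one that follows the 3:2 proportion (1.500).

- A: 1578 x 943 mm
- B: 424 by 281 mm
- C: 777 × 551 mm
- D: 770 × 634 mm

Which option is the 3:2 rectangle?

Target 3:2 ≈ 1.500.
A: 1.673 (Δ0.173)  B: 1.509 (Δ0.009)  C: 1.410 (Δ0.090)  D: 1.215 (Δ0.285)

B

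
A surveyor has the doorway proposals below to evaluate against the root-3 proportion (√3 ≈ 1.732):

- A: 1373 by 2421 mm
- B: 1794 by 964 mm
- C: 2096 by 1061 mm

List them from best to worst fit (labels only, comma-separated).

A: 2421/1373 ≈ 1.763 → |1.763 − 1.732| = 0.031
B: 1794/964 ≈ 1.861 → |1.861 − 1.732| = 0.129
C: 2096/1061 ≈ 1.975 → |1.975 − 1.732| = 0.243

A, B, C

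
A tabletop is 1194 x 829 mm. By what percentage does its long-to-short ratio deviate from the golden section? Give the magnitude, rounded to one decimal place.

11.0%

Ratio = 1194 / 829 ≈ 1.4403.
Ideal golden ratio ≈ 1.6180. |1.4403 − 1.6180| / 1.6180 ≈ 10.98% → 11.0%.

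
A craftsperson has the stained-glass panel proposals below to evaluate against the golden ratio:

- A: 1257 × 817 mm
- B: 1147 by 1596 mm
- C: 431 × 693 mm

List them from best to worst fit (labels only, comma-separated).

Ratios: A = 1257 / 817 ≈ 1.539; B = 1596 / 1147 ≈ 1.391; C = 693 / 431 ≈ 1.608.
|Δ from 1.618|: A 0.079; B 0.227; C 0.010.

C, A, B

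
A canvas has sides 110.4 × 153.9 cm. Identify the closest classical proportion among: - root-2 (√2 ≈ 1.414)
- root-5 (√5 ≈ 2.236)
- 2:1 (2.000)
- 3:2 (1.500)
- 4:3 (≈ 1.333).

root-2

Ratio = 153.9 / 110.4 ≈ 1.394.
Distances: root-2 1.414 (Δ 0.020); root-5 2.236 (Δ 0.842); 2:1 2.000 (Δ 0.606); 3:2 1.500 (Δ 0.106); 4:3 1.333 (Δ 0.061).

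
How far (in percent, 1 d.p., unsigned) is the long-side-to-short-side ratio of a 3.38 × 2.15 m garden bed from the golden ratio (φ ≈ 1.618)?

Ratio = 3.38 / 2.15 ≈ 1.5721.
Ideal golden ratio ≈ 1.6180. |1.5721 − 1.6180| / 1.6180 ≈ 2.84% → 2.8%.

2.8%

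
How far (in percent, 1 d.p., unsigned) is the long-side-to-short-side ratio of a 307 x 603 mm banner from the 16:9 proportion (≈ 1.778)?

Ratio = 603 / 307 ≈ 1.9642.
Ideal 16:9 ≈ 1.7778. |1.9642 − 1.7778| / 1.7778 ≈ 10.48% → 10.5%.

10.5%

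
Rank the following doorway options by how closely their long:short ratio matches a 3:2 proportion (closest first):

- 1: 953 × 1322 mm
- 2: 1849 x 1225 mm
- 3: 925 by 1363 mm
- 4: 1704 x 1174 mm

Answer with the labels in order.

Ratios: 1 = 1322 / 953 ≈ 1.387; 2 = 1849 / 1225 ≈ 1.509; 3 = 1363 / 925 ≈ 1.474; 4 = 1704 / 1174 ≈ 1.451.
|Δ from 1.500|: 1 0.113; 2 0.009; 3 0.026; 4 0.049.

2, 3, 4, 1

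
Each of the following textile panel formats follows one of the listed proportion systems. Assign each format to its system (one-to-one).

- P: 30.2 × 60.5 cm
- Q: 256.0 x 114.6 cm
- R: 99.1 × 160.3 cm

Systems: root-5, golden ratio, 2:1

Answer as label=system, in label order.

Ratios: P ≈ 2.003; Q ≈ 2.234; R ≈ 1.618.
Targets: root-5 ≈ 2.236; golden ratio ≈ 1.618; 2:1 ≈ 2.000.

P=2:1, Q=root-5, R=golden ratio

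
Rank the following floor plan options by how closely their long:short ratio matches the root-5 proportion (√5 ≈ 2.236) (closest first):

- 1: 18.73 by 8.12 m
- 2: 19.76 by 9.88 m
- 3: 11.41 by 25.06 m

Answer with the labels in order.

Ratios: 1 = 18.73 / 8.12 ≈ 2.307; 2 = 19.76 / 9.88 ≈ 2.000; 3 = 25.06 / 11.41 ≈ 2.196.
|Δ from 2.236|: 1 0.071; 2 0.236; 3 0.040.

3, 1, 2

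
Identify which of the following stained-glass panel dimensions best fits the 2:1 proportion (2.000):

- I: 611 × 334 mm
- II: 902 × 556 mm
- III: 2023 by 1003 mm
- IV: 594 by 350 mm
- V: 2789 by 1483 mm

Target 2:1 ≈ 2.000.
I: 1.829 (Δ0.171)  II: 1.622 (Δ0.378)  III: 2.017 (Δ0.017)  IV: 1.697 (Δ0.303)  V: 1.881 (Δ0.119)

III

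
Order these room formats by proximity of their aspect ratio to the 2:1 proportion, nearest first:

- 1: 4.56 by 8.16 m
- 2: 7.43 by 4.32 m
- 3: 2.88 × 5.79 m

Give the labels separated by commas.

1: 8.16/4.56 ≈ 1.789 → |1.789 − 2.000| = 0.211
2: 7.43/4.32 ≈ 1.720 → |1.720 − 2.000| = 0.280
3: 5.79/2.88 ≈ 2.010 → |2.010 − 2.000| = 0.010

3, 1, 2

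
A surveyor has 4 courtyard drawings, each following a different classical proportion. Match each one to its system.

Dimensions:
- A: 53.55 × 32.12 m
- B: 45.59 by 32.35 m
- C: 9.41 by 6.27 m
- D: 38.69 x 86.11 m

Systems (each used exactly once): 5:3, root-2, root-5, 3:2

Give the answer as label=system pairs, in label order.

A=5:3, B=root-2, C=3:2, D=root-5

A = 53.55/32.12 ≈ 1.667 → 5:3 (1.667)
B = 45.59/32.35 ≈ 1.409 → root-2 (1.414)
C = 9.41/6.27 ≈ 1.501 → 3:2 (1.500)
D = 86.11/38.69 ≈ 2.226 → root-5 (2.236)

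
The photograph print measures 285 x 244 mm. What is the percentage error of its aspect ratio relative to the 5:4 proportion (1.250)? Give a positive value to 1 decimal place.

Ratio = 285 / 244 ≈ 1.1680.
Ideal 5:4 = 1.2500. |1.1680 − 1.2500| / 1.2500 ≈ 6.56% → 6.6%.

6.6%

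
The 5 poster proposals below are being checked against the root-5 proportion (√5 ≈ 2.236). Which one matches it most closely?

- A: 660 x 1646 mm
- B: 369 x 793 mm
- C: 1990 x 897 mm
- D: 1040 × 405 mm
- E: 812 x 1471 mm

C

Ratios (long/short): A ≈ 2.494; B ≈ 2.149; C ≈ 2.219; D ≈ 2.568; E ≈ 1.812.
root-5 ≈ 2.236; option C is nearest (Δ 0.017).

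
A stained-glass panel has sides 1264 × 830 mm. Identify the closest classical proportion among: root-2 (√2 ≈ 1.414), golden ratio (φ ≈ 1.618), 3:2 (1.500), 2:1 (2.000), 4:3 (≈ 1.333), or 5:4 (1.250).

3:2

Ratio = 1264 / 830 ≈ 1.523.
Distances: root-2 1.414 (Δ 0.109); golden ratio 1.618 (Δ 0.095); 3:2 1.500 (Δ 0.023); 2:1 2.000 (Δ 0.477); 4:3 1.333 (Δ 0.190); 5:4 1.250 (Δ 0.273).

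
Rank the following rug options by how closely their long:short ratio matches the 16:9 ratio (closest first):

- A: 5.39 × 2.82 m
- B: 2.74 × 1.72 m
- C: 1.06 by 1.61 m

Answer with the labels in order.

Ratios: A = 5.39 / 2.82 ≈ 1.911; B = 2.74 / 1.72 ≈ 1.593; C = 1.61 / 1.06 ≈ 1.519.
|Δ from 1.778|: A 0.133; B 0.185; C 0.259.

A, B, C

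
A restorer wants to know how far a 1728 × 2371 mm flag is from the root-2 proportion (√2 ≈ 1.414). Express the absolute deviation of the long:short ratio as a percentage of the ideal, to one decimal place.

3.0%

Ratio = 2371 / 1728 ≈ 1.3721.
Ideal root-2 ≈ 1.4142. |1.3721 − 1.4142| / 1.4142 ≈ 2.98% → 3.0%.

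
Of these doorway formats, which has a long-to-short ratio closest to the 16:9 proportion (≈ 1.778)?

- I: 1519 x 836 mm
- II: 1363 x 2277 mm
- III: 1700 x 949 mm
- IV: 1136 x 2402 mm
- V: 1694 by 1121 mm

III

Ratios (long/short): I ≈ 1.817; II ≈ 1.671; III ≈ 1.791; IV ≈ 2.114; V ≈ 1.511.
16:9 ≈ 1.778; option III is nearest (Δ 0.013).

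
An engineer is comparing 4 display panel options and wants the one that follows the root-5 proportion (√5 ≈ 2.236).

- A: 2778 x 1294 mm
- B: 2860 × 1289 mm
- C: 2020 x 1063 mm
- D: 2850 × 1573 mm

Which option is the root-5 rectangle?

B

Ratios (long/short): A ≈ 2.147; B ≈ 2.219; C ≈ 1.900; D ≈ 1.812.
root-5 ≈ 2.236; option B is nearest (Δ 0.017).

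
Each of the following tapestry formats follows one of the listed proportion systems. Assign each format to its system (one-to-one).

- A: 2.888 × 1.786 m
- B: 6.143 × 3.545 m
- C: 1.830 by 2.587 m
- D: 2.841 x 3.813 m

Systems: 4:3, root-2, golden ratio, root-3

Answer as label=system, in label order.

Ratios: A ≈ 1.617; B ≈ 1.733; C ≈ 1.414; D ≈ 1.342.
Targets: 4:3 ≈ 1.333; root-2 ≈ 1.414; golden ratio ≈ 1.618; root-3 ≈ 1.732.

A=golden ratio, B=root-3, C=root-2, D=4:3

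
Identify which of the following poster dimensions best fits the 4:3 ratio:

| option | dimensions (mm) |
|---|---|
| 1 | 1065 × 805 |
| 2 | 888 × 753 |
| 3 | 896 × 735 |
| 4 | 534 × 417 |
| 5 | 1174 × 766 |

Ratios (long/short): 1 ≈ 1.323; 2 ≈ 1.179; 3 ≈ 1.219; 4 ≈ 1.281; 5 ≈ 1.533.
4:3 ≈ 1.333; option 1 is nearest (Δ 0.010).

1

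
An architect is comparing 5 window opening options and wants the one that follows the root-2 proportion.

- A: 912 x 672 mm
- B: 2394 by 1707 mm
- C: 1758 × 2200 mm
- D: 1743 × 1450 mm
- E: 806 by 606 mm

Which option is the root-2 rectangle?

Ratios (long/short): A ≈ 1.357; B ≈ 1.402; C ≈ 1.251; D ≈ 1.202; E ≈ 1.330.
root-2 ≈ 1.414; option B is nearest (Δ 0.012).

B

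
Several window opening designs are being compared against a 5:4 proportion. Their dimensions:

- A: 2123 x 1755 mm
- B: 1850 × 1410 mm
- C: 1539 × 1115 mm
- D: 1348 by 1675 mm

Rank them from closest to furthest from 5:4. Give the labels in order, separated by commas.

A: 2123/1755 ≈ 1.210 → |1.210 − 1.250| = 0.040
B: 1850/1410 ≈ 1.312 → |1.312 − 1.250| = 0.062
C: 1539/1115 ≈ 1.380 → |1.380 − 1.250| = 0.130
D: 1675/1348 ≈ 1.243 → |1.243 − 1.250| = 0.007

D, A, B, C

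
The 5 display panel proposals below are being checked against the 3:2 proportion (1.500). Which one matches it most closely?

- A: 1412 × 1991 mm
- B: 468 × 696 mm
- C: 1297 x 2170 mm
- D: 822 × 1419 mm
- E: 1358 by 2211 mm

B

Target 3:2 ≈ 1.500.
A: 1.410 (Δ0.090)  B: 1.487 (Δ0.013)  C: 1.673 (Δ0.173)  D: 1.726 (Δ0.226)  E: 1.628 (Δ0.128)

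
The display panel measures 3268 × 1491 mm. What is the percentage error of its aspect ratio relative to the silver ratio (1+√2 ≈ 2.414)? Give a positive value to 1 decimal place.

9.2%

Ratio = 3268 / 1491 ≈ 2.1918.
Ideal silver ratio ≈ 2.4142. |2.1918 − 2.4142| / 2.4142 ≈ 9.21% → 9.2%.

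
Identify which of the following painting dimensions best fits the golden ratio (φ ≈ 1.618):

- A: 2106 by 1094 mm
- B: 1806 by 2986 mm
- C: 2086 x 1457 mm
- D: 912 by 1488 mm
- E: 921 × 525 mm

D

Ratios (long/short): A ≈ 1.925; B ≈ 1.653; C ≈ 1.432; D ≈ 1.632; E ≈ 1.754.
golden ratio ≈ 1.618; option D is nearest (Δ 0.014).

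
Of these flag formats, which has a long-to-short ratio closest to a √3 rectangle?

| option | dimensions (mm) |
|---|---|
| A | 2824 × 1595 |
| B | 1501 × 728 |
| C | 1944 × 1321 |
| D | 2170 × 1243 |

D

Target root-3 ≈ 1.732.
A: 1.771 (Δ0.039)  B: 2.062 (Δ0.330)  C: 1.472 (Δ0.260)  D: 1.746 (Δ0.014)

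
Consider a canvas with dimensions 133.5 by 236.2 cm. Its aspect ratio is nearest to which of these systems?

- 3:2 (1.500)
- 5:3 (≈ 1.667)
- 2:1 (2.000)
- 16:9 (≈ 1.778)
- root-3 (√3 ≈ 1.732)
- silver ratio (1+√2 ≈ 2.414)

Ratio = 236.2 / 133.5 ≈ 1.769.
Distances: 3:2 1.500 (Δ 0.269); 5:3 1.667 (Δ 0.102); 2:1 2.000 (Δ 0.231); 16:9 1.778 (Δ 0.009); root-3 1.732 (Δ 0.037); silver ratio 2.414 (Δ 0.645).

16:9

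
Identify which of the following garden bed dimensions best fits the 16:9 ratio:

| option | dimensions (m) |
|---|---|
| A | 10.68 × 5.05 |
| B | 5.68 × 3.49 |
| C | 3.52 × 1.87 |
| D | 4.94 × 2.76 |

Ratios (long/short): A ≈ 2.115; B ≈ 1.628; C ≈ 1.882; D ≈ 1.790.
16:9 ≈ 1.778; option D is nearest (Δ 0.012).

D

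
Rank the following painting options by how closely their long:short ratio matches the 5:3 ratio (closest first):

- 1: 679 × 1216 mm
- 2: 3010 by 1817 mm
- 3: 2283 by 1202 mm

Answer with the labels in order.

2, 1, 3

1: 1216/679 ≈ 1.791 → |1.791 − 1.667| = 0.124
2: 3010/1817 ≈ 1.657 → |1.657 − 1.667| = 0.010
3: 2283/1202 ≈ 1.899 → |1.899 − 1.667| = 0.232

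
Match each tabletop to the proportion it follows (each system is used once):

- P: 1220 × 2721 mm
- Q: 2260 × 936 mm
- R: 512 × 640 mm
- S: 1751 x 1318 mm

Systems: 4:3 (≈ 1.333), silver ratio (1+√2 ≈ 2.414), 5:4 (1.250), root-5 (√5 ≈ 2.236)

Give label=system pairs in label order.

P=root-5, Q=silver ratio, R=5:4, S=4:3

P = 2721/1220 ≈ 2.230 → root-5 (2.236)
Q = 2260/936 ≈ 2.415 → silver ratio (2.414)
R = 640/512 ≈ 1.250 → 5:4 (1.250)
S = 1751/1318 ≈ 1.329 → 4:3 (1.333)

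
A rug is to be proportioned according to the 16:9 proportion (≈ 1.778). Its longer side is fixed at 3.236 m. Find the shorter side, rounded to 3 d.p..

1.820 m

16:9 ≈ 1.77778.
Shorter side = 3.236 ÷ 1.77778 ≈ 1.82025 → 1.820 m.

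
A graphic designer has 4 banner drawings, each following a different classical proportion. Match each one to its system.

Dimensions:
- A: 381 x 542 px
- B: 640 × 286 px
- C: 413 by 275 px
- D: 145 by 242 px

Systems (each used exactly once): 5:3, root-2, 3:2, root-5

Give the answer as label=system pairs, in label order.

A=root-2, B=root-5, C=3:2, D=5:3

Ratios: A ≈ 1.423; B ≈ 2.238; C ≈ 1.502; D ≈ 1.669.
Targets: 5:3 ≈ 1.667; root-2 ≈ 1.414; 3:2 ≈ 1.500; root-5 ≈ 2.236.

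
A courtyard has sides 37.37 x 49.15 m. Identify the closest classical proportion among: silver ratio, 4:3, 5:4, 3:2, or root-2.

4:3

Ratio = 49.15 / 37.37 ≈ 1.315.
Distances: silver ratio 2.414 (Δ 1.099); 4:3 1.333 (Δ 0.018); 5:4 1.250 (Δ 0.065); 3:2 1.500 (Δ 0.185); root-2 1.414 (Δ 0.099).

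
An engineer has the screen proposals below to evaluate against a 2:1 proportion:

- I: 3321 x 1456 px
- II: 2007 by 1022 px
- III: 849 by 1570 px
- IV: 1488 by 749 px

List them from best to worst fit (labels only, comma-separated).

Ratios: I = 3321 / 1456 ≈ 2.281; II = 2007 / 1022 ≈ 1.964; III = 1570 / 849 ≈ 1.849; IV = 1488 / 749 ≈ 1.987.
|Δ from 2.000|: I 0.281; II 0.036; III 0.151; IV 0.013.

IV, II, III, I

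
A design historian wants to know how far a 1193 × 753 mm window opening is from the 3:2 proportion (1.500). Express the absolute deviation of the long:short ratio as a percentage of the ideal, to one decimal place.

5.6%

Ratio = 1193 / 753 ≈ 1.5843.
Ideal 3:2 = 1.5000. |1.5843 − 1.5000| / 1.5000 ≈ 5.62% → 5.6%.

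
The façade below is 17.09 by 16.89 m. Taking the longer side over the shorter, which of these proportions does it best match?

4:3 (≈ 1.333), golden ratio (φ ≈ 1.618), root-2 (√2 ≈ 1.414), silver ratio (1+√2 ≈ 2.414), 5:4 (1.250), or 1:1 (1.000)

17.09/16.89 ≈ 1.012. Nearest candidates are 1:1 (1.000, off by 0.012) and 5:4 (1.250, off by 0.238).

1:1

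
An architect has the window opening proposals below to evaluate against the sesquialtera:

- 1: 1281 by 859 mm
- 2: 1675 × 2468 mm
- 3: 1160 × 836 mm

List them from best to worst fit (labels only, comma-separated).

Ratios: 1 = 1281 / 859 ≈ 1.491; 2 = 2468 / 1675 ≈ 1.473; 3 = 1160 / 836 ≈ 1.388.
|Δ from 1.500|: 1 0.009; 2 0.027; 3 0.112.

1, 2, 3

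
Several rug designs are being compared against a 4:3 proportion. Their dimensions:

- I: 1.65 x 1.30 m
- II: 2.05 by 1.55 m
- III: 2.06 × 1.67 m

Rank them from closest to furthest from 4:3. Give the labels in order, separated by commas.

II, I, III

Ratios: I = 1.65 / 1.30 ≈ 1.269; II = 2.05 / 1.55 ≈ 1.323; III = 2.06 / 1.67 ≈ 1.234.
|Δ from 1.333|: I 0.064; II 0.010; III 0.099.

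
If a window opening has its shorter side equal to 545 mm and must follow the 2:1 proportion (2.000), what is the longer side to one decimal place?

1090.0 mm

2:1 = 2.00000.
Longer side = 545 × 2.00000 ≈ 1090.000 → 1090.0 mm.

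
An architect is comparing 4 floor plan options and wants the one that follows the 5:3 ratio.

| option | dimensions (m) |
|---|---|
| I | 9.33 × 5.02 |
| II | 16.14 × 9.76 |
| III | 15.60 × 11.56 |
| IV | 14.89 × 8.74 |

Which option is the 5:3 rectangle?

II

Target 5:3 ≈ 1.667.
I: 1.859 (Δ0.192)  II: 1.654 (Δ0.013)  III: 1.349 (Δ0.318)  IV: 1.704 (Δ0.037)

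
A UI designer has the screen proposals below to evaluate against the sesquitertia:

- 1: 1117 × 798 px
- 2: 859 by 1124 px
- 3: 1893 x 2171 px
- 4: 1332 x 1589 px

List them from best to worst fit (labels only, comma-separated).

1: 1117/798 ≈ 1.400 → |1.400 − 1.333| = 0.067
2: 1124/859 ≈ 1.308 → |1.308 − 1.333| = 0.025
3: 2171/1893 ≈ 1.147 → |1.147 − 1.333| = 0.186
4: 1589/1332 ≈ 1.193 → |1.193 − 1.333| = 0.140

2, 1, 4, 3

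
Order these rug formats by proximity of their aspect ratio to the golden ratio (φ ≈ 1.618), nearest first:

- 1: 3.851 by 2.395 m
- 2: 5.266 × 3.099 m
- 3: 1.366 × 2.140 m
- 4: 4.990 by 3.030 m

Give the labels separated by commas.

1: 3.851/2.395 ≈ 1.608 → |1.608 − 1.618| = 0.010
2: 5.266/3.099 ≈ 1.699 → |1.699 − 1.618| = 0.081
3: 2.140/1.366 ≈ 1.567 → |1.567 − 1.618| = 0.051
4: 4.990/3.030 ≈ 1.647 → |1.647 − 1.618| = 0.029

1, 4, 3, 2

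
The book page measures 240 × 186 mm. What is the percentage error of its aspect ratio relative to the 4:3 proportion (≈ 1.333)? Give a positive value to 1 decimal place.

Ratio = 240 / 186 ≈ 1.2903.
Ideal 4:3 ≈ 1.3333. |1.2903 − 1.3333| / 1.3333 ≈ 3.23% → 3.2%.

3.2%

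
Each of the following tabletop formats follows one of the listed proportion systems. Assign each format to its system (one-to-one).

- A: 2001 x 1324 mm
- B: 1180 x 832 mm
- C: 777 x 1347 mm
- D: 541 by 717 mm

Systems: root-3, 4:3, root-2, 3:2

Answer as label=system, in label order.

A=3:2, B=root-2, C=root-3, D=4:3

Ratios: A ≈ 1.511; B ≈ 1.418; C ≈ 1.734; D ≈ 1.325.
Targets: root-3 ≈ 1.732; 4:3 ≈ 1.333; root-2 ≈ 1.414; 3:2 ≈ 1.500.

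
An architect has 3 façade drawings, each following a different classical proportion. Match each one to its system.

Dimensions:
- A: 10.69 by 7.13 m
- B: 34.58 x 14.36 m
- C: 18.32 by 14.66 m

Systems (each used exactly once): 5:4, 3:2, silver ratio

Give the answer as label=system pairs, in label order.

A=3:2, B=silver ratio, C=5:4

Ratios: A ≈ 1.499; B ≈ 2.408; C ≈ 1.250.
Targets: 5:4 ≈ 1.250; 3:2 ≈ 1.500; silver ratio ≈ 2.414.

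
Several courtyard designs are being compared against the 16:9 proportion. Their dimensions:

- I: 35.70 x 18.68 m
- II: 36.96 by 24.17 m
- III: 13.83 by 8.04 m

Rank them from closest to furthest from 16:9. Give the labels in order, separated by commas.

III, I, II

Ratios: I = 35.70 / 18.68 ≈ 1.911; II = 36.96 / 24.17 ≈ 1.529; III = 13.83 / 8.04 ≈ 1.720.
|Δ from 1.778|: I 0.133; II 0.249; III 0.058.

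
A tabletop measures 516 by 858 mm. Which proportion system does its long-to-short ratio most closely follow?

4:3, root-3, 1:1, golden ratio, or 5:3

Ratio = 858 / 516 ≈ 1.663.
Distances: 4:3 1.333 (Δ 0.330); root-3 1.732 (Δ 0.069); 1:1 1.000 (Δ 0.663); golden ratio 1.618 (Δ 0.045); 5:3 1.667 (Δ 0.004).

5:3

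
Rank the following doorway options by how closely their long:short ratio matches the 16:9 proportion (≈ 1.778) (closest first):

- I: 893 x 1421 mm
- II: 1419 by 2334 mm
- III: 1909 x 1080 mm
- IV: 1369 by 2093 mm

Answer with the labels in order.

Ratios: I = 1421 / 893 ≈ 1.591; II = 2334 / 1419 ≈ 1.645; III = 1909 / 1080 ≈ 1.768; IV = 2093 / 1369 ≈ 1.529.
|Δ from 1.778|: I 0.187; II 0.133; III 0.010; IV 0.249.

III, II, I, IV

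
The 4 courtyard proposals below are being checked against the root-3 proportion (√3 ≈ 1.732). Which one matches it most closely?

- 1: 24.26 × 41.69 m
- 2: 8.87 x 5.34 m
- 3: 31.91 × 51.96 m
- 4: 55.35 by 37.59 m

Ratios (long/short): 1 ≈ 1.718; 2 ≈ 1.661; 3 ≈ 1.628; 4 ≈ 1.472.
root-3 ≈ 1.732; option 1 is nearest (Δ 0.014).

1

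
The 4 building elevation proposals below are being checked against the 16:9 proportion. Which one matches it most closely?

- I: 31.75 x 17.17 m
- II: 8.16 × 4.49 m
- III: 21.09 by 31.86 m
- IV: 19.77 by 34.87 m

Ratios (long/short): I ≈ 1.849; II ≈ 1.817; III ≈ 1.511; IV ≈ 1.764.
16:9 ≈ 1.778; option IV is nearest (Δ 0.014).

IV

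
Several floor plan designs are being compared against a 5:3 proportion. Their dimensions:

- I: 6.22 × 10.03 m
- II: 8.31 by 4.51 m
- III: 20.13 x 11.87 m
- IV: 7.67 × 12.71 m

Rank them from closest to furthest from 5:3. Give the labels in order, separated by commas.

IV, III, I, II

I: 10.03/6.22 ≈ 1.613 → |1.613 − 1.667| = 0.054
II: 8.31/4.51 ≈ 1.843 → |1.843 − 1.667| = 0.176
III: 20.13/11.87 ≈ 1.696 → |1.696 − 1.667| = 0.029
IV: 12.71/7.67 ≈ 1.657 → |1.657 − 1.667| = 0.010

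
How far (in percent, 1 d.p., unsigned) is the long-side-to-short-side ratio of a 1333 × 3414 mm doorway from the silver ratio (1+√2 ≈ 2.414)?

6.1%

Ratio = 3414 / 1333 ≈ 2.5611.
Ideal silver ratio ≈ 2.4142. |2.5611 − 2.4142| / 2.4142 ≈ 6.08% → 6.1%.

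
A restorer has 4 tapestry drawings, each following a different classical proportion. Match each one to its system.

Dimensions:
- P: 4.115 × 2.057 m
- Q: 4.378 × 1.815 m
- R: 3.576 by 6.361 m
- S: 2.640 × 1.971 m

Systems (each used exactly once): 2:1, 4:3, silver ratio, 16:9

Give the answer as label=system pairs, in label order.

P=2:1, Q=silver ratio, R=16:9, S=4:3

Ratios: P ≈ 2.000; Q ≈ 2.412; R ≈ 1.779; S ≈ 1.339.
Targets: 2:1 ≈ 2.000; 4:3 ≈ 1.333; silver ratio ≈ 2.414; 16:9 ≈ 1.778.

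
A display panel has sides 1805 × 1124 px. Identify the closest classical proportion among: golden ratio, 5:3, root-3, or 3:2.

golden ratio

Ratio = 1805 / 1124 ≈ 1.606.
Distances: golden ratio 1.618 (Δ 0.012); 5:3 1.667 (Δ 0.061); root-3 1.732 (Δ 0.126); 3:2 1.500 (Δ 0.106).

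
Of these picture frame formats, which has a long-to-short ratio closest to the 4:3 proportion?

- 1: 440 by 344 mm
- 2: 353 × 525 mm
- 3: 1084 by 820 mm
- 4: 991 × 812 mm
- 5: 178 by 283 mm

3

Target 4:3 ≈ 1.333.
1: 1.279 (Δ0.054)  2: 1.487 (Δ0.154)  3: 1.322 (Δ0.011)  4: 1.220 (Δ0.113)  5: 1.590 (Δ0.257)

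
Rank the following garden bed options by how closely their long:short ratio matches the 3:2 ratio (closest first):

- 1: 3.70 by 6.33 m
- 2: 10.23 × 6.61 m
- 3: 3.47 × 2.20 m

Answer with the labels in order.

1: 6.33/3.70 ≈ 1.711 → |1.711 − 1.500| = 0.211
2: 10.23/6.61 ≈ 1.548 → |1.548 − 1.500| = 0.048
3: 3.47/2.20 ≈ 1.577 → |1.577 − 1.500| = 0.077

2, 3, 1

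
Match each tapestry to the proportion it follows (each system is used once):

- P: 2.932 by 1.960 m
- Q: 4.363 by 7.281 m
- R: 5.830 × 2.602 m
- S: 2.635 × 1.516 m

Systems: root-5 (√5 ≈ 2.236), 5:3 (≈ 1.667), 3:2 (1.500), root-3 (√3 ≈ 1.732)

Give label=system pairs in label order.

P=3:2, Q=5:3, R=root-5, S=root-3

Ratios: P ≈ 1.496; Q ≈ 1.669; R ≈ 2.241; S ≈ 1.738.
Targets: root-5 ≈ 2.236; 5:3 ≈ 1.667; 3:2 ≈ 1.500; root-3 ≈ 1.732.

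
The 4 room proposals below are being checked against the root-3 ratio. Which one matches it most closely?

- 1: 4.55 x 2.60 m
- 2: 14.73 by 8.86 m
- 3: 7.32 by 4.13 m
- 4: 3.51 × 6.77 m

Target root-3 ≈ 1.732.
1: 1.750 (Δ0.018)  2: 1.663 (Δ0.069)  3: 1.772 (Δ0.040)  4: 1.929 (Δ0.197)

1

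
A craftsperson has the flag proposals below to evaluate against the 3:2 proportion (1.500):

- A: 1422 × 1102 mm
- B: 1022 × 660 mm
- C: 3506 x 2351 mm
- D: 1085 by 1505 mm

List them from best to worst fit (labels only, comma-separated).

C, B, D, A

A: 1422/1102 ≈ 1.290 → |1.290 − 1.500| = 0.210
B: 1022/660 ≈ 1.548 → |1.548 − 1.500| = 0.048
C: 3506/2351 ≈ 1.491 → |1.491 − 1.500| = 0.009
D: 1505/1085 ≈ 1.387 → |1.387 − 1.500| = 0.113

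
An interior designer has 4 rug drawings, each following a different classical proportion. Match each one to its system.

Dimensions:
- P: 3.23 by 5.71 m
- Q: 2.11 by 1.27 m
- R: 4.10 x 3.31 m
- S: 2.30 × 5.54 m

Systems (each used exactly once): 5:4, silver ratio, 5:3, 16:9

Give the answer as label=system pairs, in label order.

P=16:9, Q=5:3, R=5:4, S=silver ratio

P = 5.71/3.23 ≈ 1.768 → 16:9 (1.778)
Q = 2.11/1.27 ≈ 1.661 → 5:3 (1.667)
R = 4.10/3.31 ≈ 1.239 → 5:4 (1.250)
S = 5.54/2.30 ≈ 2.409 → silver ratio (2.414)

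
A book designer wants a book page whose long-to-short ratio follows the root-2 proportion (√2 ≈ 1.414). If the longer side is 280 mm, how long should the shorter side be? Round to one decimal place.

198.0 mm

root-2 ≈ 1.41421.
Shorter side = 280 ÷ 1.41421 ≈ 197.990 → 198.0 mm.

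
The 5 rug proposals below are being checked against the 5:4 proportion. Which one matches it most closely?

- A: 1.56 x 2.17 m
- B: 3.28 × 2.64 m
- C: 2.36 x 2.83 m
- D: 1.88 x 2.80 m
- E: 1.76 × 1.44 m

B

Target 5:4 ≈ 1.250.
A: 1.391 (Δ0.141)  B: 1.242 (Δ0.008)  C: 1.199 (Δ0.051)  D: 1.489 (Δ0.239)  E: 1.222 (Δ0.028)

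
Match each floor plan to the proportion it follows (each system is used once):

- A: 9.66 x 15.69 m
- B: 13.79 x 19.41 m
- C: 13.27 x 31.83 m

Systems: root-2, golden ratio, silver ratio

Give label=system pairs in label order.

A = 15.69/9.66 ≈ 1.624 → golden ratio (1.618)
B = 19.41/13.79 ≈ 1.408 → root-2 (1.414)
C = 31.83/13.27 ≈ 2.399 → silver ratio (2.414)

A=golden ratio, B=root-2, C=silver ratio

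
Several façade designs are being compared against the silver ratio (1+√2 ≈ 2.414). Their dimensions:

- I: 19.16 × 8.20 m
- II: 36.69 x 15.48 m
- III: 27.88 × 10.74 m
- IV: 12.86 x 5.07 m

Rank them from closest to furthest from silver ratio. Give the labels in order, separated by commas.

I: 19.16/8.20 ≈ 2.337 → |2.337 − 2.414| = 0.077
II: 36.69/15.48 ≈ 2.370 → |2.370 − 2.414| = 0.044
III: 27.88/10.74 ≈ 2.596 → |2.596 − 2.414| = 0.182
IV: 12.86/5.07 ≈ 2.536 → |2.536 − 2.414| = 0.122

II, I, IV, III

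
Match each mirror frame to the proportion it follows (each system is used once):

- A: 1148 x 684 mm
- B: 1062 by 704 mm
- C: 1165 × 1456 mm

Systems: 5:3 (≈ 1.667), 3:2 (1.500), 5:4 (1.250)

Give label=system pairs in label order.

A=5:3, B=3:2, C=5:4

A = 1148/684 ≈ 1.678 → 5:3 (1.667)
B = 1062/704 ≈ 1.509 → 3:2 (1.500)
C = 1456/1165 ≈ 1.250 → 5:4 (1.250)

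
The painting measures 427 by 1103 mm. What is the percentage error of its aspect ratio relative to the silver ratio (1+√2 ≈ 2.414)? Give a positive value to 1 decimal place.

Ratio = 1103 / 427 ≈ 2.5831.
Ideal silver ratio ≈ 2.4142. |2.5831 − 2.4142| / 2.4142 ≈ 7.00% → 7.0%.

7.0%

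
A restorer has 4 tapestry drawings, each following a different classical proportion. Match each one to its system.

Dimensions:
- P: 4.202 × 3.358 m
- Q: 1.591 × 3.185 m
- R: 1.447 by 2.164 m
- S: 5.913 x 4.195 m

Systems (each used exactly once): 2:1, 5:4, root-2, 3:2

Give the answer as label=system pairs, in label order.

P = 4.202/3.358 ≈ 1.251 → 5:4 (1.250)
Q = 3.185/1.591 ≈ 2.002 → 2:1 (2.000)
R = 2.164/1.447 ≈ 1.496 → 3:2 (1.500)
S = 5.913/4.195 ≈ 1.410 → root-2 (1.414)

P=5:4, Q=2:1, R=3:2, S=root-2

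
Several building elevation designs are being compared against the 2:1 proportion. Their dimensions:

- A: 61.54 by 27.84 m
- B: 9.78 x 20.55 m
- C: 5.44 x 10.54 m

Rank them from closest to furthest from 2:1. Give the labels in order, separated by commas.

C, B, A

A: 61.54/27.84 ≈ 2.210 → |2.210 − 2.000| = 0.210
B: 20.55/9.78 ≈ 2.101 → |2.101 − 2.000| = 0.101
C: 10.54/5.44 ≈ 1.937 → |1.937 − 2.000| = 0.063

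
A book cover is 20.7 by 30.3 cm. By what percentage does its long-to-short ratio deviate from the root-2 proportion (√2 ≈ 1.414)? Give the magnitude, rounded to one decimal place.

Ratio = 30.3 / 20.7 ≈ 1.4638.
Ideal root-2 ≈ 1.4142. |1.4638 − 1.4142| / 1.4142 ≈ 3.51% → 3.5%.

3.5%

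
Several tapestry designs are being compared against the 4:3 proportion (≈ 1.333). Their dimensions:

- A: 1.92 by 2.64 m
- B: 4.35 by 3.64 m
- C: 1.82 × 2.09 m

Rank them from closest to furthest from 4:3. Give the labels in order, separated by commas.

Ratios: A = 2.64 / 1.92 ≈ 1.375; B = 4.35 / 3.64 ≈ 1.195; C = 2.09 / 1.82 ≈ 1.148.
|Δ from 1.333|: A 0.042; B 0.138; C 0.185.

A, B, C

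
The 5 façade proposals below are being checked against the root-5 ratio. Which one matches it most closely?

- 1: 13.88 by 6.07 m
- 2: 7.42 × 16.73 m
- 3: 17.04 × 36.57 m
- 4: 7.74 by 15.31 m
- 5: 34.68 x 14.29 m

Ratios (long/short): 1 ≈ 2.287; 2 ≈ 2.255; 3 ≈ 2.146; 4 ≈ 1.978; 5 ≈ 2.427.
root-5 ≈ 2.236; option 2 is nearest (Δ 0.019).

2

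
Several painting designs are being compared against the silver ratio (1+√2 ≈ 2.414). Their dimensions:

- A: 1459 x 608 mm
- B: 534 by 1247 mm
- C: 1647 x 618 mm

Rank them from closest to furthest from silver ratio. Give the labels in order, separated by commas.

A, B, C

A: 1459/608 ≈ 2.400 → |2.400 − 2.414| = 0.014
B: 1247/534 ≈ 2.335 → |2.335 − 2.414| = 0.079
C: 1647/618 ≈ 2.665 → |2.665 − 2.414| = 0.251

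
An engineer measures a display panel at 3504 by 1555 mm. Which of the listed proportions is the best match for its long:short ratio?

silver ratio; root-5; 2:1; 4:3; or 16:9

3504/1555 ≈ 2.253. Nearest candidates are root-5 (2.236, off by 0.017) and silver ratio (2.414, off by 0.161).

root-5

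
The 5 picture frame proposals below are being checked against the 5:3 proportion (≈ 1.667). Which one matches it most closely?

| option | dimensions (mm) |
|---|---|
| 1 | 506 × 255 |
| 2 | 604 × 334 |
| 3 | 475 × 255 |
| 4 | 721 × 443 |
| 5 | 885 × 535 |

5

Ratios (long/short): 1 ≈ 1.984; 2 ≈ 1.808; 3 ≈ 1.863; 4 ≈ 1.628; 5 ≈ 1.654.
5:3 ≈ 1.667; option 5 is nearest (Δ 0.013).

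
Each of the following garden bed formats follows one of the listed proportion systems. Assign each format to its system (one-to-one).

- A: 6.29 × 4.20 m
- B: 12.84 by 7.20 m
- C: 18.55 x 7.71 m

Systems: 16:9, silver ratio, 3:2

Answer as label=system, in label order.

A=3:2, B=16:9, C=silver ratio

A = 6.29/4.20 ≈ 1.498 → 3:2 (1.500)
B = 12.84/7.20 ≈ 1.783 → 16:9 (1.778)
C = 18.55/7.71 ≈ 2.406 → silver ratio (2.414)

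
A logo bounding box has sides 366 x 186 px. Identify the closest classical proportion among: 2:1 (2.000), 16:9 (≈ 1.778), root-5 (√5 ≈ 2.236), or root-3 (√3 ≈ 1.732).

2:1

366/186 ≈ 1.968. Nearest candidates are 2:1 (2.000, off by 0.032) and 16:9 (1.778, off by 0.190).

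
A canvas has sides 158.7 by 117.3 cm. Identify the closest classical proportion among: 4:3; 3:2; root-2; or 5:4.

158.7/117.3 ≈ 1.353. Nearest candidates are 4:3 (1.333, off by 0.020) and root-2 (1.414, off by 0.061).

4:3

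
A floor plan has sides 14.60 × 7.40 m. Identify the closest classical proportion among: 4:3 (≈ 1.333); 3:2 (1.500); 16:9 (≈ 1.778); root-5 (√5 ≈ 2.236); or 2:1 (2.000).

Ratio = 14.60 / 7.40 ≈ 1.973.
Distances: 4:3 1.333 (Δ 0.640); 3:2 1.500 (Δ 0.473); 16:9 1.778 (Δ 0.195); root-5 2.236 (Δ 0.263); 2:1 2.000 (Δ 0.027).

2:1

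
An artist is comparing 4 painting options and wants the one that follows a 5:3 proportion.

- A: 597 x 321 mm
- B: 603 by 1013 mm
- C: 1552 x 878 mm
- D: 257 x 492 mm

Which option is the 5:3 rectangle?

Ratios (long/short): A ≈ 1.860; B ≈ 1.680; C ≈ 1.768; D ≈ 1.914.
5:3 ≈ 1.667; option B is nearest (Δ 0.013).

B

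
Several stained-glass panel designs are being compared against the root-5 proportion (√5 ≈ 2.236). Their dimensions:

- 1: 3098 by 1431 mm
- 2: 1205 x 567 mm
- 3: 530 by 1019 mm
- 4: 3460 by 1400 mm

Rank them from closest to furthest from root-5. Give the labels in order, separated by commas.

1, 2, 4, 3

1: 3098/1431 ≈ 2.165 → |2.165 − 2.236| = 0.071
2: 1205/567 ≈ 2.125 → |2.125 − 2.236| = 0.111
3: 1019/530 ≈ 1.923 → |1.923 − 2.236| = 0.313
4: 3460/1400 ≈ 2.471 → |2.471 − 2.236| = 0.235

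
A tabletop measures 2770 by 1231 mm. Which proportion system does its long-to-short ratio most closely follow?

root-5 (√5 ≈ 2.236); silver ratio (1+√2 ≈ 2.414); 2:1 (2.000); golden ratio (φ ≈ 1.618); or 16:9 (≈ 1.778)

Ratio = 2770 / 1231 ≈ 2.250.
Distances: root-5 2.236 (Δ 0.014); silver ratio 2.414 (Δ 0.164); 2:1 2.000 (Δ 0.250); golden ratio 1.618 (Δ 0.632); 16:9 1.778 (Δ 0.472).

root-5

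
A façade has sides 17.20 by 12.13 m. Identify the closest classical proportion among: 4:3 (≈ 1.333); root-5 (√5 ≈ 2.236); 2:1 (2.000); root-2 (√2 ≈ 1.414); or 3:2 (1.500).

17.20/12.13 ≈ 1.418. Nearest candidates are root-2 (1.414, off by 0.004) and 3:2 (1.500, off by 0.082).

root-2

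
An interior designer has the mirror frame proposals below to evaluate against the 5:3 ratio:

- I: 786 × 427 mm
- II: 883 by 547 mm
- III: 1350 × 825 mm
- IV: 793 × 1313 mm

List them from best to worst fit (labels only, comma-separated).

Ratios: I = 786 / 427 ≈ 1.841; II = 883 / 547 ≈ 1.614; III = 1350 / 825 ≈ 1.636; IV = 1313 / 793 ≈ 1.656.
|Δ from 1.667|: I 0.174; II 0.053; III 0.031; IV 0.011.

IV, III, II, I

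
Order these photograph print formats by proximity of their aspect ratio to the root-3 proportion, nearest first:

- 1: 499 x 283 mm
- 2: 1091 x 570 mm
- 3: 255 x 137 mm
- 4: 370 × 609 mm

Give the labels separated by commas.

1, 4, 3, 2

Ratios: 1 = 499 / 283 ≈ 1.763; 2 = 1091 / 570 ≈ 1.914; 3 = 255 / 137 ≈ 1.861; 4 = 609 / 370 ≈ 1.646.
|Δ from 1.732|: 1 0.031; 2 0.182; 3 0.129; 4 0.086.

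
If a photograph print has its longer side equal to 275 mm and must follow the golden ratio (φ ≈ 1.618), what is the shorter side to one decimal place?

golden ratio ≈ 1.61803.
Shorter side = 275 ÷ 1.61803 ≈ 169.960 → 170.0 mm.

170.0 mm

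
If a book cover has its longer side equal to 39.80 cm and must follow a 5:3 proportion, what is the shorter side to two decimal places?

5:3 ≈ 1.66667.
Shorter side = 39.80 ÷ 1.66667 ≈ 23.8800 → 23.88 cm.

23.88 cm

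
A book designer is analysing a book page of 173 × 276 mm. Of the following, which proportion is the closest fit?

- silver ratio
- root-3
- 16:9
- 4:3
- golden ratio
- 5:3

276/173 ≈ 1.595. Nearest candidates are golden ratio (1.618, off by 0.023) and 5:3 (1.667, off by 0.072).

golden ratio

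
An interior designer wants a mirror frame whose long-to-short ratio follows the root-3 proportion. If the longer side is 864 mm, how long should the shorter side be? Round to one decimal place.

498.8 mm

root-3 ≈ 1.73205.
Shorter side = 864 ÷ 1.73205 ≈ 498.831 → 498.8 mm.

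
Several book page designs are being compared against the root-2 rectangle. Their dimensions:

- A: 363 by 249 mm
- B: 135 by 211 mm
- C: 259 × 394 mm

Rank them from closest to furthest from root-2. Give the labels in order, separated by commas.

Ratios: A = 363 / 249 ≈ 1.458; B = 211 / 135 ≈ 1.563; C = 394 / 259 ≈ 1.521.
|Δ from 1.414|: A 0.044; B 0.149; C 0.107.

A, C, B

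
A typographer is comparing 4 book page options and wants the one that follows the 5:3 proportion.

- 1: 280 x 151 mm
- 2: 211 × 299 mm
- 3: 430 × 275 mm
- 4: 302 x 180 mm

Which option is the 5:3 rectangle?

4

Ratios (long/short): 1 ≈ 1.854; 2 ≈ 1.417; 3 ≈ 1.564; 4 ≈ 1.678.
5:3 ≈ 1.667; option 4 is nearest (Δ 0.011).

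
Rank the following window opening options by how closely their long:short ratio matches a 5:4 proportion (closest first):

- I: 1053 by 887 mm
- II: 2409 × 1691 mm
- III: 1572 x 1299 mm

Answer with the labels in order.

I: 1053/887 ≈ 1.187 → |1.187 − 1.250| = 0.063
II: 2409/1691 ≈ 1.425 → |1.425 − 1.250| = 0.175
III: 1572/1299 ≈ 1.210 → |1.210 − 1.250| = 0.040

III, I, II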